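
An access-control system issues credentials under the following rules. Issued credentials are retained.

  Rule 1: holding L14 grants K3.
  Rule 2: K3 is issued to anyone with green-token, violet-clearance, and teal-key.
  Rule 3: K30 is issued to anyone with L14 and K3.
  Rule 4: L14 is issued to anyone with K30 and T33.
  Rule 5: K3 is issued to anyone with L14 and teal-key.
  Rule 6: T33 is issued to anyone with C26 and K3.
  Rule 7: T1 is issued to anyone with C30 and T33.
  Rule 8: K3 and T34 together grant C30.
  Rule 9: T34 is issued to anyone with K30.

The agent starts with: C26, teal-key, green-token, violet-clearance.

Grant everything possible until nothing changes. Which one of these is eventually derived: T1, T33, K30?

T33

Holding green-token, violet-clearance, and teal-key grants K3 (Rule 2).
Holding C26 and K3 grants T33 (Rule 6).
T1 would need C30 and T33 (Rule 7), but C30 is never granted. K30 would need L14 and K3 (Rule 3), but L14 is never granted.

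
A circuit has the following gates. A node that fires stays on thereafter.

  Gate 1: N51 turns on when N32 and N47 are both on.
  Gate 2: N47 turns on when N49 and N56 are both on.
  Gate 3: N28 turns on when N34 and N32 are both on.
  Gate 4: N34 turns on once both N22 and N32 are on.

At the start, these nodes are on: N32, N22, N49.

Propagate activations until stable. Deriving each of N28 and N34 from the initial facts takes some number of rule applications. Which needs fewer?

N34

N34: Gate 4: N22 and N32 on → N34 on. [1 rule application]
N28: N22 and N32 are on, so N34 turns on (Gate 4). Gate 3: N34 and N32 on → N28 on. [2 rule applications]
N34 needs fewer.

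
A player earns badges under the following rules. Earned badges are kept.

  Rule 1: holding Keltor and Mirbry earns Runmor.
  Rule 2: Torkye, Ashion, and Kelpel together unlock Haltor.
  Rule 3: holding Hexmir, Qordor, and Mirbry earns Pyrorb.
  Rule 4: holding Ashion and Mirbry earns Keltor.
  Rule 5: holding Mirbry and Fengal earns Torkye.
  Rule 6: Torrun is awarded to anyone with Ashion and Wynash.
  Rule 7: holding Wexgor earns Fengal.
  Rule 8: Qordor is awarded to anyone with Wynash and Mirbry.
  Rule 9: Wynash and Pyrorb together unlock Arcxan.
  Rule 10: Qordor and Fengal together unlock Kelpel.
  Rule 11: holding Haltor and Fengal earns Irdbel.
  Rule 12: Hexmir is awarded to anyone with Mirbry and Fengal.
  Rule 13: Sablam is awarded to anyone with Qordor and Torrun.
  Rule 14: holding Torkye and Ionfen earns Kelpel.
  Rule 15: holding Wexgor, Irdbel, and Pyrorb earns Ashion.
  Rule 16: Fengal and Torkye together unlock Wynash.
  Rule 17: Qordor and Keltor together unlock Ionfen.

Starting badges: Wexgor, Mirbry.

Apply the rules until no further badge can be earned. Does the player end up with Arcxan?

With Wexgor, Fengal is earned (Rule 7).
With Mirbry and Fengal, Torkye is earned (Rule 5).
With Mirbry and Fengal, Hexmir is earned (Rule 12).
With Fengal and Torkye, Wynash is earned (Rule 16).
With Wynash and Mirbry, Qordor is earned (Rule 8).
With Hexmir, Qordor, and Mirbry, Pyrorb is earned (Rule 3).
With Wynash and Pyrorb, Arcxan is earned (Rule 9).

Yes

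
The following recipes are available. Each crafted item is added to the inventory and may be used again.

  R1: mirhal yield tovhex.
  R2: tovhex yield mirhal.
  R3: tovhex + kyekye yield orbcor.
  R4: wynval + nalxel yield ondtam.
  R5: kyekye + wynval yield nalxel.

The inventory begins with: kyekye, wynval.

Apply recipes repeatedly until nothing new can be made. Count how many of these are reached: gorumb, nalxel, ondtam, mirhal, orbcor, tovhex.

2

Using R5, kyekye and wynval make nalxel.
Using R4, wynval and nalxel make ondtam.
No rule produces gorumb, and it is not given.
nalxel: reached.
ondtam: reached.
mirhal would need tovhex (R2), but tovhex is never obtained.
orbcor would need tovhex and kyekye (R3), but tovhex is never obtained.
tovhex would need mirhal (R1), but mirhal is never obtained.
Reached: nalxel and ondtam — 2 of the 6.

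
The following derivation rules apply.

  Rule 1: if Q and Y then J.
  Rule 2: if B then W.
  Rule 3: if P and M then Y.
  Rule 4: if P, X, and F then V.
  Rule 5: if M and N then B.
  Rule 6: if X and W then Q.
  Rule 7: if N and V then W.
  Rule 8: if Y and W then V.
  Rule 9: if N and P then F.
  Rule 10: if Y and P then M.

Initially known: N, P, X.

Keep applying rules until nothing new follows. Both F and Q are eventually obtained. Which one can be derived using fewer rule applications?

F: From N and P, Rule 9 gives F. [1 rule application]
Q: From N and P, Rule 9 gives F. From P, X, and F, Rule 4 gives V. N and V hold, so W follows (Rule 7). From X and W, Rule 6 gives Q. [4 rule applications]
F needs fewer.

F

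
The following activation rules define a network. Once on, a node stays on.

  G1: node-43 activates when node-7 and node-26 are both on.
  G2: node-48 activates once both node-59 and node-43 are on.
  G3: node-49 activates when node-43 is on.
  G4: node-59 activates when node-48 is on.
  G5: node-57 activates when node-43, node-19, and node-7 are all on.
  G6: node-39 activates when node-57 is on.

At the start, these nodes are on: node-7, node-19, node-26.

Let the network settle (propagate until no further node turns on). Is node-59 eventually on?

No

node-59 would need node-48 (G4), but node-48 never turns on.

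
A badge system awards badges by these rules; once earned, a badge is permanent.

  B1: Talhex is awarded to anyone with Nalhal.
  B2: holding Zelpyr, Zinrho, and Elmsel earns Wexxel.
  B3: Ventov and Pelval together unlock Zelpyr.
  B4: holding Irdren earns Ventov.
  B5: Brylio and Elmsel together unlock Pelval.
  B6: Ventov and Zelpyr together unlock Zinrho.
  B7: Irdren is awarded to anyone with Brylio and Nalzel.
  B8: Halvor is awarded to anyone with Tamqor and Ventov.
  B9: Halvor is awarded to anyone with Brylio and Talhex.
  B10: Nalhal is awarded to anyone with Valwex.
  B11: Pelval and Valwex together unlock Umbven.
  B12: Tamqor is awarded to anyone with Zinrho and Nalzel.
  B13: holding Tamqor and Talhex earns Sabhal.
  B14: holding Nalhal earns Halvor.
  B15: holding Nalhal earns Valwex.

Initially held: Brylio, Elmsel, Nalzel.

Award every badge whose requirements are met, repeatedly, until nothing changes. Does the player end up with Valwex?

Valwex would need Nalhal (B15), but Nalhal is never earned.

No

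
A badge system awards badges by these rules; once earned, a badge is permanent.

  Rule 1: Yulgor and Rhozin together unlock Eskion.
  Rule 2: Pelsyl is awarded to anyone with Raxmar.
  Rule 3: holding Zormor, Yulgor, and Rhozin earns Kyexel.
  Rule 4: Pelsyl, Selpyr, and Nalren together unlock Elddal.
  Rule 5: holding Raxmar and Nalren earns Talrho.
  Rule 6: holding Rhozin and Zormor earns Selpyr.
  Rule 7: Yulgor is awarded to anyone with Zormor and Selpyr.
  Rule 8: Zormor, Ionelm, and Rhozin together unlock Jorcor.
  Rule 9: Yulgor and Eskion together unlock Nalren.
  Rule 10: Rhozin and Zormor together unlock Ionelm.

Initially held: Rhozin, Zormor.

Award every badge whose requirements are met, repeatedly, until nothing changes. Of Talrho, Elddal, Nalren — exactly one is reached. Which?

With Rhozin and Zormor, Selpyr is earned (Rule 6).
With Zormor and Selpyr, Yulgor is earned (Rule 7).
With Yulgor and Rhozin, Eskion is earned (Rule 1).
With Yulgor and Eskion, Nalren is earned (Rule 9).
Talrho would need Raxmar and Nalren (Rule 5), but Raxmar is never earned. Elddal would need Pelsyl, Selpyr, and Nalren (Rule 4), but Pelsyl is never earned.

Nalren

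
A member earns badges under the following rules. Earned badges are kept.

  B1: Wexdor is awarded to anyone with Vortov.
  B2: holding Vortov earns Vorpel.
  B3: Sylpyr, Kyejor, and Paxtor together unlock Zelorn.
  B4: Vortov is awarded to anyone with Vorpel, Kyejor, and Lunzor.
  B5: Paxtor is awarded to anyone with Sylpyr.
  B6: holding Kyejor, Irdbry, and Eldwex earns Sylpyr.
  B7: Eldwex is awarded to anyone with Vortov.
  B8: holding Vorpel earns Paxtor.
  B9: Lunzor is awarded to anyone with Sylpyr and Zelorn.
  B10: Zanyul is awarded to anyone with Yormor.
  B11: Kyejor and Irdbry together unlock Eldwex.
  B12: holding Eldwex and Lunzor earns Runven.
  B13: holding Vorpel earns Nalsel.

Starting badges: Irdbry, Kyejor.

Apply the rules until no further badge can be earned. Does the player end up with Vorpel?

Vorpel would need Vortov (B2), but Vortov is never earned.

No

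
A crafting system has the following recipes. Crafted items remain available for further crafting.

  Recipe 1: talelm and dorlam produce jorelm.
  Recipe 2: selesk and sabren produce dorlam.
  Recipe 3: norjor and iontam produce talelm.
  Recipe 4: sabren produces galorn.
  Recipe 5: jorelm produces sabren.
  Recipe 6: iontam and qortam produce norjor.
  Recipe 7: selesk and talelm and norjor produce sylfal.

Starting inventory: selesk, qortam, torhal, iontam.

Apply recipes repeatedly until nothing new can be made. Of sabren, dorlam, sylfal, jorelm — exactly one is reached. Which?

iontam and qortam → norjor (Recipe 6).
Using Recipe 3, norjor and iontam make talelm.
selesk and talelm and norjor → sylfal (Recipe 7).
dorlam would need selesk and sabren (Recipe 2), but sabren is never obtained. sabren would need jorelm (Recipe 5), but jorelm is never obtained. jorelm would need talelm and dorlam (Recipe 1), but dorlam is never obtained.

sylfal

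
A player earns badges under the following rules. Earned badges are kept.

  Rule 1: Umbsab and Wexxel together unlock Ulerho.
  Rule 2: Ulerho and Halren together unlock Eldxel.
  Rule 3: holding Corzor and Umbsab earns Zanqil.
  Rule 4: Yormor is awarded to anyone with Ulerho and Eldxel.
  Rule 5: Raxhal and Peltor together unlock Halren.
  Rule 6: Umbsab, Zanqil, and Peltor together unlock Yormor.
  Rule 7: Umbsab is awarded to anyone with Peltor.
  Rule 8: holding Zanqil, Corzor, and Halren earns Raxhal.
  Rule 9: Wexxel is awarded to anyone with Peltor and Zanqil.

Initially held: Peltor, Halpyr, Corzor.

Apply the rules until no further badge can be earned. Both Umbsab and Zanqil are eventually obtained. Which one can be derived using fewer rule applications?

Umbsab

Umbsab: With Peltor, Umbsab is earned (Rule 7). [1 rule application]
Zanqil: With Peltor, Umbsab is earned (Rule 7). With Corzor and Umbsab, Zanqil is earned (Rule 3). [2 rule applications]
Umbsab needs fewer.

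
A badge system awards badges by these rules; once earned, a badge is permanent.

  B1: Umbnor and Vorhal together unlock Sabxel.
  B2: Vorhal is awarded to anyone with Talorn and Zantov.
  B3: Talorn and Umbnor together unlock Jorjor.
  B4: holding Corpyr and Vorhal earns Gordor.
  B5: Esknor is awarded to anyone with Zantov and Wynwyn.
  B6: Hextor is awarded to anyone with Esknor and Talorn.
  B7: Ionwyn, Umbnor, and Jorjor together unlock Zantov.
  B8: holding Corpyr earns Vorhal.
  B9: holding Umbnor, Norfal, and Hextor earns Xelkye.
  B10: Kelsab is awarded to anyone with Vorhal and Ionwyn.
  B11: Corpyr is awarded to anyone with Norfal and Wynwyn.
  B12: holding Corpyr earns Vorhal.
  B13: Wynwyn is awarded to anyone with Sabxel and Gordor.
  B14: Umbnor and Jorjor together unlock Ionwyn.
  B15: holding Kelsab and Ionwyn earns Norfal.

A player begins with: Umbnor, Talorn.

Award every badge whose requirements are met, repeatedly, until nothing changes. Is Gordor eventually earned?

Gordor would need Corpyr and Vorhal (B4), but Corpyr is never earned.

No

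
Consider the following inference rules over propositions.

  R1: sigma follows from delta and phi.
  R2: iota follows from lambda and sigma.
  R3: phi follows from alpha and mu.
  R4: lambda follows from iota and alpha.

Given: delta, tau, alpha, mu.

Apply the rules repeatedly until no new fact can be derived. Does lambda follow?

lambda would need iota and alpha (R4), but iota is never established.

No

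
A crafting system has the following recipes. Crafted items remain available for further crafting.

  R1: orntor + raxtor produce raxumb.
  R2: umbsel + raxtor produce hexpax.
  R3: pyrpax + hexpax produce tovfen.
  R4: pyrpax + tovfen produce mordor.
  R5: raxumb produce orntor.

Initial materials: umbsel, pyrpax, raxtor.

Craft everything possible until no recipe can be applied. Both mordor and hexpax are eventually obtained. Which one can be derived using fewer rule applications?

hexpax

hexpax: umbsel + raxtor → hexpax (R2). [1 rule application]
mordor: Using R2, umbsel and raxtor make hexpax. pyrpax + hexpax → tovfen (R3). pyrpax + tovfen → mordor (R4). [3 rule applications]
hexpax needs fewer.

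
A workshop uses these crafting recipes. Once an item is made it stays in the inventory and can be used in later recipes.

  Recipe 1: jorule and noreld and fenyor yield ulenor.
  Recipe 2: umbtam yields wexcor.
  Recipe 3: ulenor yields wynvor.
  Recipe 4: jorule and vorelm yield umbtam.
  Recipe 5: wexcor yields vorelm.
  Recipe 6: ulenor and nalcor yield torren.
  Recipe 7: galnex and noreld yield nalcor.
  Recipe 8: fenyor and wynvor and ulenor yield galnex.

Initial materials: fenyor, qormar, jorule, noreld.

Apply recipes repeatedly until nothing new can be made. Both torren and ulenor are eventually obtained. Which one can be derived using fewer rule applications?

ulenor: Using Recipe 1, jorule, noreld, and fenyor make ulenor. [1 rule application]
torren: Using Recipe 1, jorule, noreld, and fenyor make ulenor. ulenor → wynvor (Recipe 3). Using Recipe 8, fenyor, wynvor, and ulenor make galnex. galnex and noreld → nalcor (Recipe 7). ulenor and nalcor → torren (Recipe 6). [5 rule applications]
ulenor needs fewer.

ulenor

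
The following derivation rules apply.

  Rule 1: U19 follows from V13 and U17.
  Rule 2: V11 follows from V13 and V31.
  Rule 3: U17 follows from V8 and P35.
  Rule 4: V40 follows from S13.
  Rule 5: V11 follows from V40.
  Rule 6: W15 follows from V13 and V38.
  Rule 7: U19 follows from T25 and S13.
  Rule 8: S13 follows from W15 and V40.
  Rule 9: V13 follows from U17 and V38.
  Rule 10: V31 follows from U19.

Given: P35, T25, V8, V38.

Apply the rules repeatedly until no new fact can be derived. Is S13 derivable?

S13 would need W15 and V40 (Rule 8), but V40 is never established.

No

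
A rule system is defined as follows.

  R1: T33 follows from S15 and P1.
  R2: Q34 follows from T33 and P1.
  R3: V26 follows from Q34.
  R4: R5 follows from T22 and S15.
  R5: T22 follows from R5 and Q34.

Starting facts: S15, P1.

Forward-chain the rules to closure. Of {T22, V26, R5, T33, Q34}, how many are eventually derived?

S15 and P1 hold, so T33 follows (R1).
From T33 and P1, R2 gives Q34.
From Q34, R3 gives V26.
T22 would need R5 and Q34 (R5), but R5 is never established.
V26: reached.
R5 would need T22 and S15 (R4), but T22 is never established.
T33: reached.
Q34: reached.
Reached: V26, T33, and Q34 — 3 of the 5.

3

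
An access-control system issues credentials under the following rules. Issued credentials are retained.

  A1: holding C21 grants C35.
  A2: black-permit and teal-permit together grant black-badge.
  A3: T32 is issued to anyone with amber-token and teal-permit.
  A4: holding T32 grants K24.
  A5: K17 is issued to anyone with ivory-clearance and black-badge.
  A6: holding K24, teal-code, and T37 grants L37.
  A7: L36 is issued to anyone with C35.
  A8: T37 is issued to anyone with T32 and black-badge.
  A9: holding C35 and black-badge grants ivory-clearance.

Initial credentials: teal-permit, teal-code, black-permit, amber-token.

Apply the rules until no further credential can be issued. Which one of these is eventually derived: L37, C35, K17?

L37

Holding black-permit and teal-permit grants black-badge (A2).
Holding amber-token and teal-permit grants T32 (A3).
Holding T32 and black-badge grants T37 (A8).
Holding T32 grants K24 (A4).
Holding K24, teal-code, and T37 grants L37 (A6).
K17 would need ivory-clearance and black-badge (A5), but ivory-clearance is never granted. C35 would need C21 (A1), but C21 is never granted.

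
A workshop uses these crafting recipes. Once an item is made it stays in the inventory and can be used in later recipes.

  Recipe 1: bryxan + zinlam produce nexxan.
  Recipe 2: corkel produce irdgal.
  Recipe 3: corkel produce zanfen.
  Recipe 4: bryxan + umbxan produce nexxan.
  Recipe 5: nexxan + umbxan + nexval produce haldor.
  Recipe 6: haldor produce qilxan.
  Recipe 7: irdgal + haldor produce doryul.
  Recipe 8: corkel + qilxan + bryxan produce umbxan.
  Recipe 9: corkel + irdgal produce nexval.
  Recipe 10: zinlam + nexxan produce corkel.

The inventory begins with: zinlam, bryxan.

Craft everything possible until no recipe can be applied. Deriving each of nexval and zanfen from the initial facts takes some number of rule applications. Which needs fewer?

zanfen

zanfen: bryxan + zinlam → nexxan (Recipe 1). zinlam + nexxan → corkel (Recipe 10). Using Recipe 3, corkel makes zanfen. [3 rule applications]
nexval: Using Recipe 1, bryxan and zinlam make nexxan. zinlam + nexxan → corkel (Recipe 10). corkel → irdgal (Recipe 2). Using Recipe 9, corkel and irdgal make nexval. [4 rule applications]
zanfen needs fewer.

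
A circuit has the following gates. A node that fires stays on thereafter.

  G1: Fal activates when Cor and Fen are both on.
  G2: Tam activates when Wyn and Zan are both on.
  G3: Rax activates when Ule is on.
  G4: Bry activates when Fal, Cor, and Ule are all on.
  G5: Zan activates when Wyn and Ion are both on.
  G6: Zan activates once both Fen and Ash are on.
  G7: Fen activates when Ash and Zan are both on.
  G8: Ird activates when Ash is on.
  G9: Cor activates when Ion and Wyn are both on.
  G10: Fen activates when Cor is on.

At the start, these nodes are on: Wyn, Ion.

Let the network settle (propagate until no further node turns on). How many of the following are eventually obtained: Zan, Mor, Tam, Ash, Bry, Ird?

2

Wyn and Ion are on, so Zan activates (G5).
G2: Wyn and Zan on → Tam on.
Zan: reached.
No rule produces Mor, and it is not given.
Tam: reached.
No rule produces Ash, and it is not given.
Bry would need Fal, Cor, and Ule (G4), but Ule never turns on.
Ird would need Ash (G8), but Ash never turns on.
Reached: Zan and Tam — 2 of the 6.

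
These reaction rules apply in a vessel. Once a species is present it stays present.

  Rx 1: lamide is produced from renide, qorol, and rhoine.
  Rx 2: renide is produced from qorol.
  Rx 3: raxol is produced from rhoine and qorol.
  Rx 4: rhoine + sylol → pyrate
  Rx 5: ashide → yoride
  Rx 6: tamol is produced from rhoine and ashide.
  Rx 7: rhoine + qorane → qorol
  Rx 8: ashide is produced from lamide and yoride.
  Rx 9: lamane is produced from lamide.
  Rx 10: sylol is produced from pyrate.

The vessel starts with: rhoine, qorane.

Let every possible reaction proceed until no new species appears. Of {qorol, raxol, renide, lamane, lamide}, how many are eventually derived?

5

rhoine and qorane present → qorol forms (Rx 7).
qorol present → renide forms (Rx 2).
rhoine and qorol present → raxol forms (Rx 3).
renide, qorol, and rhoine present → lamide forms (Rx 1).
lamide present → lamane forms (Rx 9).
qorol: reached.
raxol: reached.
renide: reached.
lamane: reached.
lamide: reached.
All 5 are reached.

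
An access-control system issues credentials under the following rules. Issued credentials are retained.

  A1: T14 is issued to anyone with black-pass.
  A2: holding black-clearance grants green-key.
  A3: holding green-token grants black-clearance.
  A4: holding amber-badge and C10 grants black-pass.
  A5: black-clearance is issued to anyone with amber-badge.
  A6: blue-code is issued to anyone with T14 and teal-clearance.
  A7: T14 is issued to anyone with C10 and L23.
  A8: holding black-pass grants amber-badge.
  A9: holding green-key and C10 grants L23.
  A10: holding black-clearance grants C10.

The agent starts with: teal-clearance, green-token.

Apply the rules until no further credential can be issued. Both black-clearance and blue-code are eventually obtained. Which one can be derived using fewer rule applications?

black-clearance

black-clearance: Holding green-token grants black-clearance (A3). [1 rule application]
blue-code: Holding green-token grants black-clearance (A3). Holding black-clearance grants green-key (A2). Holding black-clearance grants C10 (A10). Holding green-key and C10 grants L23 (A9). Holding C10 and L23 grants T14 (A7). Holding T14 and teal-clearance grants blue-code (A6). [6 rule applications]
black-clearance needs fewer.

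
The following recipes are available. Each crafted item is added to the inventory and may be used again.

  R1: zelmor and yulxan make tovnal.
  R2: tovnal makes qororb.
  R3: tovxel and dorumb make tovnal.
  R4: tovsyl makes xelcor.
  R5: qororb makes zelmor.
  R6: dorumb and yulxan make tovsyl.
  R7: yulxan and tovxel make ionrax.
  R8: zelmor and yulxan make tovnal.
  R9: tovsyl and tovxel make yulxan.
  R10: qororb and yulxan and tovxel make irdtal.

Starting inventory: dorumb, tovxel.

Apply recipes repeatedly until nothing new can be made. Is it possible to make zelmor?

Yes

Using R3, tovxel and dorumb make tovnal.
tovnal → qororb (R2).
qororb → zelmor (R5).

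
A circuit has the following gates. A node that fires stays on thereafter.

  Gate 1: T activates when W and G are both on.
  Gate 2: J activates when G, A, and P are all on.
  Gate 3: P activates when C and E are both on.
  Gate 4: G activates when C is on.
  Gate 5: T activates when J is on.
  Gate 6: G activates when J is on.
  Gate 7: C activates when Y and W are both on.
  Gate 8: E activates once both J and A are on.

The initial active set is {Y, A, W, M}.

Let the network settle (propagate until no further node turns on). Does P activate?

P would need C and E (Gate 3), but E never turns on.

No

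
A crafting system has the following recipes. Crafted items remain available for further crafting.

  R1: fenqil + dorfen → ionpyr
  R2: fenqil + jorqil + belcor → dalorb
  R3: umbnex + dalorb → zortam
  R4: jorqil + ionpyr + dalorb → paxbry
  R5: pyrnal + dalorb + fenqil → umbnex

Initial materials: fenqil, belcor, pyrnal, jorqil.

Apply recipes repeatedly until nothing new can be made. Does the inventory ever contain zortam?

Yes

Using R2, fenqil, jorqil, and belcor make dalorb.
Using R5, pyrnal, dalorb, and fenqil make umbnex.
Using R3, umbnex and dalorb make zortam.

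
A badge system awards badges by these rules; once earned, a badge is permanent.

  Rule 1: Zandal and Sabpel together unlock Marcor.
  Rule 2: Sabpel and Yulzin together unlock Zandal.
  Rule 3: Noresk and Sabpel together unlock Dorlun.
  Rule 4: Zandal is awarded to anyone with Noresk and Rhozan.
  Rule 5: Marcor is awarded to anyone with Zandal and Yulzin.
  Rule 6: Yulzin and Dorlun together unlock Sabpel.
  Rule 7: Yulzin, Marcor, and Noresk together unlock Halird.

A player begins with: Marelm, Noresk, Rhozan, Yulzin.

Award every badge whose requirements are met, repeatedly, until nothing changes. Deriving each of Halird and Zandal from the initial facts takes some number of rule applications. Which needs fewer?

Zandal: With Noresk and Rhozan, Zandal is earned (Rule 4). [1 rule application]
Halird: With Noresk and Rhozan, Zandal is earned (Rule 4). With Zandal and Yulzin, Marcor is earned (Rule 5). With Yulzin, Marcor, and Noresk, Halird is earned (Rule 7). [3 rule applications]
Zandal needs fewer.

Zandal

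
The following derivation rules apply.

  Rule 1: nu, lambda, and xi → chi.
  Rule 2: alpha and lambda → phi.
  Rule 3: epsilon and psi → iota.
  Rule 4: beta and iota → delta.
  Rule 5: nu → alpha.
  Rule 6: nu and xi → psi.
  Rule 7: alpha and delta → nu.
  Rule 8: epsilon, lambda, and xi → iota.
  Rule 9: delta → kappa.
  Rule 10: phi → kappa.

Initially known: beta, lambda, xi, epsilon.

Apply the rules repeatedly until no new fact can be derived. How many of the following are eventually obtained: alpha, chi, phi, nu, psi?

0

alpha would need nu (Rule 5), but nu is never established.
chi would need nu, lambda, and xi (Rule 1), but nu is never established.
phi would need alpha and lambda (Rule 2), but alpha is never established.
nu would need alpha and delta (Rule 7), but alpha is never established.
psi would need nu and xi (Rule 6), but nu is never established.
None of the 5 are reached.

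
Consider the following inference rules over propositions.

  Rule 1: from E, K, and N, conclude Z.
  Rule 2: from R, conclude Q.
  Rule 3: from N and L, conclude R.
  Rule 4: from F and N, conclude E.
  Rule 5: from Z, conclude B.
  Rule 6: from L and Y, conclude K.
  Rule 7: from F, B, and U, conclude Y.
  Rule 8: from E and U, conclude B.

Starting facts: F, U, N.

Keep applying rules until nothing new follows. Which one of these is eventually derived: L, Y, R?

Y

From F and N, Rule 4 gives E.
From E and U, Rule 8 gives B.
F, B, and U hold, so Y follows (Rule 7).
R would need N and L (Rule 3), but L is never established. No rule produces L, and it is not given.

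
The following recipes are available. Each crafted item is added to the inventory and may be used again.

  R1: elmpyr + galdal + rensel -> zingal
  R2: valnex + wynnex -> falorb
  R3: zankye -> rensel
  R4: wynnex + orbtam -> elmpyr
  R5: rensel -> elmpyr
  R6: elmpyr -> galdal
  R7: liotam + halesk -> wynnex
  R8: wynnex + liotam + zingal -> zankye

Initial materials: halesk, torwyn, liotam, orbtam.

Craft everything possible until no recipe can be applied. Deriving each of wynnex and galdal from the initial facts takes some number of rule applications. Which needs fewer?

wynnex

wynnex: Using R7, liotam and halesk make wynnex. [1 rule application]
galdal: liotam + halesk -> wynnex (R7). wynnex + orbtam -> elmpyr (R4). elmpyr -> galdal (R6). [3 rule applications]
wynnex needs fewer.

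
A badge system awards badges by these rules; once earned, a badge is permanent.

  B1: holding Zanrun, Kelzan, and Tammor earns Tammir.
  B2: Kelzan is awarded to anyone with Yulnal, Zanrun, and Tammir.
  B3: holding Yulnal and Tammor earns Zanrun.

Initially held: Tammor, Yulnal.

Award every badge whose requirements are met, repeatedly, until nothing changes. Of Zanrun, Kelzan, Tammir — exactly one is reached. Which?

Zanrun

With Yulnal and Tammor, Zanrun is earned (B3).
Tammir would need Zanrun, Kelzan, and Tammor (B1), but Kelzan is never earned. Kelzan would need Yulnal, Zanrun, and Tammir (B2), but Tammir is never earned.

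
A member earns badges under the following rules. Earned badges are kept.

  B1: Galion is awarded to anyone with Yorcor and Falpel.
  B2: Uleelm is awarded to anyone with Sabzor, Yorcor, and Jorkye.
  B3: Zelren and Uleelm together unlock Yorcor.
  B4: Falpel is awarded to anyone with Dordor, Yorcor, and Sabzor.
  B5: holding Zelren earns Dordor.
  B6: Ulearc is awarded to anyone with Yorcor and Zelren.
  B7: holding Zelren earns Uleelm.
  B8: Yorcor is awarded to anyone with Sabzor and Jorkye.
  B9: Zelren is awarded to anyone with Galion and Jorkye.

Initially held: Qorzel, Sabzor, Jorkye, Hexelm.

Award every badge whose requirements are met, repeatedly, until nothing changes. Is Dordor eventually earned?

Dordor would need Zelren (B5), but Zelren is never earned.

No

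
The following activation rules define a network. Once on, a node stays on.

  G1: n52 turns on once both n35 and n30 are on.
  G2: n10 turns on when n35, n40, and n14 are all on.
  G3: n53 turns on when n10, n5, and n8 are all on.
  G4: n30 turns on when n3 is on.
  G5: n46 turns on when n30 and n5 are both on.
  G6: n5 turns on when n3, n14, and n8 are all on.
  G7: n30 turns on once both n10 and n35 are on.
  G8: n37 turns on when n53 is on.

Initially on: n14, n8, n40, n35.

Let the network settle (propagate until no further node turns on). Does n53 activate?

n53 would need n10, n5, and n8 (G3), but n5 never turns on.

No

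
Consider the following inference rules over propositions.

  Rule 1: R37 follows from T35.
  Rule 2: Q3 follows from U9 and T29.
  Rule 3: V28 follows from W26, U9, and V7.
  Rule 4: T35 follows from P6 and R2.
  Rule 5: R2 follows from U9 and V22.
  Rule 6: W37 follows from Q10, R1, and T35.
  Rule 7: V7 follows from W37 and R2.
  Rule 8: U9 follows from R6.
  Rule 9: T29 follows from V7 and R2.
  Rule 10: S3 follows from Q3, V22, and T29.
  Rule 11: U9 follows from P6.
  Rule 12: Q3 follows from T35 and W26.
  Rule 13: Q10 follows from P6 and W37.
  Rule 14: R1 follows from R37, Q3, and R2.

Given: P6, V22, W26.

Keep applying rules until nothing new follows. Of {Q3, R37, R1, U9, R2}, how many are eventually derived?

5

P6 holds, so U9 follows (Rule 11).
From U9 and V22, Rule 5 gives R2.
P6 and R2 hold, so T35 follows (Rule 4).
T35 holds, so R37 follows (Rule 1).
From T35 and W26, Rule 12 gives Q3.
From R37, Q3, and R2, Rule 14 gives R1.
Q3: reached.
R37: reached.
R1: reached.
U9: reached.
R2: reached.
All 5 are reached.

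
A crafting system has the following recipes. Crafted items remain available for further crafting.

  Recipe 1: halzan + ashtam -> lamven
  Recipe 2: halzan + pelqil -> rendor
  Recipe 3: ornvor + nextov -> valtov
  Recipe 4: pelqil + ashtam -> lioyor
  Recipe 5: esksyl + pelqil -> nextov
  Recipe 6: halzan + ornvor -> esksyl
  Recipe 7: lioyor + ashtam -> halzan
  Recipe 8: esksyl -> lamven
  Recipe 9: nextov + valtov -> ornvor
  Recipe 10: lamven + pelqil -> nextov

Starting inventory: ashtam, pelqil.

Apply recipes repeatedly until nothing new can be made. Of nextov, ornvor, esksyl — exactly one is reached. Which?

nextov

pelqil + ashtam -> lioyor (Recipe 4).
lioyor + ashtam -> halzan (Recipe 7).
Using Recipe 1, halzan and ashtam make lamven.
lamven + pelqil -> nextov (Recipe 10).
esksyl would need halzan and ornvor (Recipe 6), but ornvor is never obtained. ornvor would need nextov and valtov (Recipe 9), but valtov is never obtained.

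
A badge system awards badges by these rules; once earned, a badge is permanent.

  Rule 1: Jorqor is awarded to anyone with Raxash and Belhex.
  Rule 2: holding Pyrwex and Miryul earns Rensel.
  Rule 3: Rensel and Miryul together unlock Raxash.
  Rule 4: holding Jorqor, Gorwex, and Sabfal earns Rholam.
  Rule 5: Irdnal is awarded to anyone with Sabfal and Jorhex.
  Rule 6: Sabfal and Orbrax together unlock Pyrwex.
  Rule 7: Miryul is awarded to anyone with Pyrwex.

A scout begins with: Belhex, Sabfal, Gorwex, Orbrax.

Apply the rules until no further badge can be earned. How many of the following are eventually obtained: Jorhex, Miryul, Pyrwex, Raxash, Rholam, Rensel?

5

With Sabfal and Orbrax, Pyrwex is earned (Rule 6).
With Pyrwex, Miryul is earned (Rule 7).
With Pyrwex and Miryul, Rensel is earned (Rule 2).
With Rensel and Miryul, Raxash is earned (Rule 3).
With Raxash and Belhex, Jorqor is earned (Rule 1).
With Jorqor, Gorwex, and Sabfal, Rholam is earned (Rule 4).
No rule produces Jorhex, and it is not given.
Miryul: reached.
Pyrwex: reached.
Raxash: reached.
Rholam: reached.
Rensel: reached.
Reached: Miryul, Pyrwex, Raxash, Rholam, and Rensel — 5 of the 6.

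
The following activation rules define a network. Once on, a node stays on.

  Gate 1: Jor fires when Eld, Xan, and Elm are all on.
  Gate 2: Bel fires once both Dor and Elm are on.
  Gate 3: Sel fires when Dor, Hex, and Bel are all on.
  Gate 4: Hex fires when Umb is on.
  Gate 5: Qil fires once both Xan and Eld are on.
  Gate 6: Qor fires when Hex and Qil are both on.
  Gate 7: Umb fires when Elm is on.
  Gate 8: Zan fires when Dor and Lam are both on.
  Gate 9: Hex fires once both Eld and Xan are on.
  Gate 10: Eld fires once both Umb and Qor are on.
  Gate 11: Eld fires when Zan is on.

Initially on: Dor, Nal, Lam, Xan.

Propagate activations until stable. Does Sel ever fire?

Sel would need Dor, Hex, and Bel (Gate 3), but Bel never turns on.

No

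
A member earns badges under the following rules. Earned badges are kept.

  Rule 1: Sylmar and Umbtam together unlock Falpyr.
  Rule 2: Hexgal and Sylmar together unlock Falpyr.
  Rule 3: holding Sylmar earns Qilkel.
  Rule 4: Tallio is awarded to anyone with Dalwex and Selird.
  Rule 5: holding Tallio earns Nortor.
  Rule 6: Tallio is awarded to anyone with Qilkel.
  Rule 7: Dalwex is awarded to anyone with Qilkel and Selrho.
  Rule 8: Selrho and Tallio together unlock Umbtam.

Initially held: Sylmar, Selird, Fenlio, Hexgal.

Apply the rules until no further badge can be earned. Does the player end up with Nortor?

Yes

With Sylmar, Qilkel is earned (Rule 3).
With Qilkel, Tallio is earned (Rule 6).
With Tallio, Nortor is earned (Rule 5).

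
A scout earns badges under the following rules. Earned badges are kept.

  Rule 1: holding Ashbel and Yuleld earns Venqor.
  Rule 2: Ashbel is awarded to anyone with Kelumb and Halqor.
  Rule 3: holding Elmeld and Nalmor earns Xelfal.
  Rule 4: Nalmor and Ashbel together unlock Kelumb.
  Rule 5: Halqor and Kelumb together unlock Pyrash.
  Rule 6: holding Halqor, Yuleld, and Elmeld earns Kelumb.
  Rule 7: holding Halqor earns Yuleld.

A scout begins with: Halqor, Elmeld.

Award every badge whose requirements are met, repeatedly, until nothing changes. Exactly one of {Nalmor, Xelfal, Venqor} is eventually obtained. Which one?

Venqor

With Halqor, Yuleld is earned (Rule 7).
With Halqor, Yuleld, and Elmeld, Kelumb is earned (Rule 6).
With Kelumb and Halqor, Ashbel is earned (Rule 2).
With Ashbel and Yuleld, Venqor is earned (Rule 1).
Xelfal would need Elmeld and Nalmor (Rule 3), but Nalmor is never earned. No rule produces Nalmor, and it is not given.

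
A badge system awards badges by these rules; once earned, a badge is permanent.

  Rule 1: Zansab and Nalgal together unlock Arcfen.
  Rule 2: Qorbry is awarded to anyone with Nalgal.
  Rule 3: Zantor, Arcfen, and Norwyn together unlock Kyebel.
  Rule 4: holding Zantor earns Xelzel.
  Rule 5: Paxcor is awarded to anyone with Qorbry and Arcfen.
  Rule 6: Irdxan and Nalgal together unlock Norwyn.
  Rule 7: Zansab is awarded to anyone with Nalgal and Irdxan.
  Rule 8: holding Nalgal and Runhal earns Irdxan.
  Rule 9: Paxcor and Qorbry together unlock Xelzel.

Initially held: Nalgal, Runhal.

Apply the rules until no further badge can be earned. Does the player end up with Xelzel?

Yes

With Nalgal and Runhal, Irdxan is earned (Rule 8).
With Nalgal, Qorbry is earned (Rule 2).
With Nalgal and Irdxan, Zansab is earned (Rule 7).
With Zansab and Nalgal, Arcfen is earned (Rule 1).
With Qorbry and Arcfen, Paxcor is earned (Rule 5).
With Paxcor and Qorbry, Xelzel is earned (Rule 9).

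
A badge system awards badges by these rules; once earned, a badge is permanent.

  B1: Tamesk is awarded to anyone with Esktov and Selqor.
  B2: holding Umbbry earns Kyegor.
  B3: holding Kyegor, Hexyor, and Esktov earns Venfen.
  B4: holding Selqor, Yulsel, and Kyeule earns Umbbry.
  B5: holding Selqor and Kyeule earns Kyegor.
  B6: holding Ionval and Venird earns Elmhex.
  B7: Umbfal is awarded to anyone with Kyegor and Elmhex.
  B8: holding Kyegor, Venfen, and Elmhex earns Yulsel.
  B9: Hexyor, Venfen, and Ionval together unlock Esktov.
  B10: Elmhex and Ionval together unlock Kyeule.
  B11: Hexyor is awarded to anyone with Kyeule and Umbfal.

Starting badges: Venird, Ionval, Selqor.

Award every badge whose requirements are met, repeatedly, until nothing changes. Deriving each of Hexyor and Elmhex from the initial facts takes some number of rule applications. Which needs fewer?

Elmhex

Elmhex: With Ionval and Venird, Elmhex is earned (B6). [1 rule application]
Hexyor: With Ionval and Venird, Elmhex is earned (B6). With Elmhex and Ionval, Kyeule is earned (B10). With Selqor and Kyeule, Kyegor is earned (B5). With Kyegor and Elmhex, Umbfal is earned (B7). With Kyeule and Umbfal, Hexyor is earned (B11). [5 rule applications]
Elmhex needs fewer.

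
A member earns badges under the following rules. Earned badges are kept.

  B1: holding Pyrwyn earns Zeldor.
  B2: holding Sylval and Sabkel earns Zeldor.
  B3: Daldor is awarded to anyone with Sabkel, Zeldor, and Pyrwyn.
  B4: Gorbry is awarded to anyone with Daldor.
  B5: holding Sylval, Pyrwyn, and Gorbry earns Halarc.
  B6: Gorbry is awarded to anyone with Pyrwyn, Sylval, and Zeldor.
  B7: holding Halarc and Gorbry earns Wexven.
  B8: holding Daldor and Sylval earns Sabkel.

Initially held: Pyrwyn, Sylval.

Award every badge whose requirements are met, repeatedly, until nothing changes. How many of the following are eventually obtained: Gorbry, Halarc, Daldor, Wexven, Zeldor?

4

With Pyrwyn, Zeldor is earned (B1).
With Pyrwyn, Sylval, and Zeldor, Gorbry is earned (B6).
With Sylval, Pyrwyn, and Gorbry, Halarc is earned (B5).
With Halarc and Gorbry, Wexven is earned (B7).
Gorbry: reached.
Halarc: reached.
Daldor would need Sabkel, Zeldor, and Pyrwyn (B3), but Sabkel is never earned.
Wexven: reached.
Zeldor: reached.
Reached: Gorbry, Halarc, Wexven, and Zeldor — 4 of the 5.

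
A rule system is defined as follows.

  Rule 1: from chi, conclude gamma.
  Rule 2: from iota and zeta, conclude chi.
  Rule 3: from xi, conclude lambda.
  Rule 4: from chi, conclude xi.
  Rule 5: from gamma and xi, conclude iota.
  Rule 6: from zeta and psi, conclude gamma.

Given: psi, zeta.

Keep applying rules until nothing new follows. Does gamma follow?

From zeta and psi, Rule 6 gives gamma.

Yes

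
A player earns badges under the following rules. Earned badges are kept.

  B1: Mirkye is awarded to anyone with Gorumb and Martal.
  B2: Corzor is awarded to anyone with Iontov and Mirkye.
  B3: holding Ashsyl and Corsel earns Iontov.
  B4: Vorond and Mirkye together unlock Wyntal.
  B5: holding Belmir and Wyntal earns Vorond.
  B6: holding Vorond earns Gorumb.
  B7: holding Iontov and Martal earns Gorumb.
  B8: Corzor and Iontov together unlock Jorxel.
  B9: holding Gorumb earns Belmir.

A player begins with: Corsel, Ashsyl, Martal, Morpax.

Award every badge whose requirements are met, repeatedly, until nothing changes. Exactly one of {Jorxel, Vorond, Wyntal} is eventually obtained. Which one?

With Ashsyl and Corsel, Iontov is earned (B3).
With Iontov and Martal, Gorumb is earned (B7).
With Gorumb and Martal, Mirkye is earned (B1).
With Iontov and Mirkye, Corzor is earned (B2).
With Corzor and Iontov, Jorxel is earned (B8).
Wyntal would need Vorond and Mirkye (B4), but Vorond is never earned. Vorond would need Belmir and Wyntal (B5), but Wyntal is never earned.

Jorxel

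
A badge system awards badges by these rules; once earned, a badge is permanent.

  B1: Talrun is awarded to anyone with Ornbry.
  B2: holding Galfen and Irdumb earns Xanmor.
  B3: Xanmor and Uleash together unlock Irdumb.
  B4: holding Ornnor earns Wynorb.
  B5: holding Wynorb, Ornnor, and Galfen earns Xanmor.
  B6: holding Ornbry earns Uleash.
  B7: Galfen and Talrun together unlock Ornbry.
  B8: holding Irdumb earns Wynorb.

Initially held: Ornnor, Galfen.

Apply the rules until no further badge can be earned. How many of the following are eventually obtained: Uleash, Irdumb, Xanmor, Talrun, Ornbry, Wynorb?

With Ornnor, Wynorb is earned (B4).
With Wynorb, Ornnor, and Galfen, Xanmor is earned (B5).
Uleash would need Ornbry (B6), but Ornbry is never earned.
Irdumb would need Xanmor and Uleash (B3), but Uleash is never earned.
Xanmor: reached.
Talrun would need Ornbry (B1), but Ornbry is never earned.
Ornbry would need Galfen and Talrun (B7), but Talrun is never earned.
Wynorb: reached.
Reached: Xanmor and Wynorb — 2 of the 6.

2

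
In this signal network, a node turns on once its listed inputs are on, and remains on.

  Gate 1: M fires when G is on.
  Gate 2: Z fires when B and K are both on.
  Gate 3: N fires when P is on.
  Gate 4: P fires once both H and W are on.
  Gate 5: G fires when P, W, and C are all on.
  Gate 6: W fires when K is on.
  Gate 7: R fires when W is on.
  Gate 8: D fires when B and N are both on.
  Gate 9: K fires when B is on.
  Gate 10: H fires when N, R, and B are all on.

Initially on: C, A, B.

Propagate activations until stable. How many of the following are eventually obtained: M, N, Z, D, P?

1

Gate 9: B on → K on.
B and K are on, so Z fires (Gate 2).
M would need G (Gate 1), but G never turns on.
N would need P (Gate 3), but P never turns on.
Z: reached.
D would need B and N (Gate 8), but N never turns on.
P would need H and W (Gate 4), but H never turns on.
Reached: Z — 1 of the 5.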